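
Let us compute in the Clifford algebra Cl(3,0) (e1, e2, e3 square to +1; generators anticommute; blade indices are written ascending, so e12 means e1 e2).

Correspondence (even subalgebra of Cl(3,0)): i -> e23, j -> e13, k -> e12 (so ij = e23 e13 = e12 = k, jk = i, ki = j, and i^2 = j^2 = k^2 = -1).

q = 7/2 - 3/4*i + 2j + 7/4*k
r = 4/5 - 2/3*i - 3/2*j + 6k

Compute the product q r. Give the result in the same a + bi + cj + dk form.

In blades: q = 7/2 + 7/4*e12 + 2*e13 - 3/4*e23, r = 4/5 + 6*e12 - 3/2*e13 - 2/3*e23.
Distribute q over r term by term (generator squares from the signature, products reordered to ascending indices): (7/2)*r = 14/5 + 21*e12 - 21/4*e13 - 7/3*e23; (7/4*e12)*r = -21/2 + 7/5*e12 - 7/6*e13 + 21/8*e23; (2*e13)*r = 3 + 4/3*e12 + 8/5*e13 + 12*e23; (-3/4*e23)*r = -1/2 + 9/8*e12 + 9/2*e13 - 3/5*e23.
Sum: -26/5 + 2983/120*e12 - 19/60*e13 + 1403/120*e23; translating back through the correspondence:
Answer: -26/5 + 1403/120*i - 19/60*j + 2983/120*k


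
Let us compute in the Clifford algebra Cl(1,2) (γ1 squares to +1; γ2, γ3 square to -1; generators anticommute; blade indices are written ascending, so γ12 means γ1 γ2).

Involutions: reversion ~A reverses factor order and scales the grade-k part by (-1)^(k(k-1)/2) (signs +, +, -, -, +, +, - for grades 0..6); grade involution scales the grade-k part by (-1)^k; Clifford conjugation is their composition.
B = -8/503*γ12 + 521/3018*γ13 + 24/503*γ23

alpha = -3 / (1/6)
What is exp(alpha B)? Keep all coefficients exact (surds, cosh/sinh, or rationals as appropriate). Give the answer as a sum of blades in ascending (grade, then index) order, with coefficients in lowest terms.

B^2 term by term: the squares give (-8/503)^2*(γ12)^2 + (521/3018)^2*(γ13)^2 + (24/503)^2*(γ23)^2 = 64/253009*(+1) + 271441/9108324*(+1) + 576/253009*(-1) = 1/36 (each basis 2-blade squares to minus the product of its generators' squares); cross terms between blades sharing an index anticommute and cancel. So B^2 = 1/36.
B^2 = 1/36 — a positive square means the series sums to a boost: l = 1/6, alpha*l = -3, so exp(alpha B) = cosh(-3) + (sinh(-3)/(1/6))*B = cosh(3) + (-6*sinh(3))*B.
Answer: cosh(3) + 48*sinh(3)/503*γ12 - 521*sinh(3)/503*γ13 - 144*sinh(3)/503*γ23


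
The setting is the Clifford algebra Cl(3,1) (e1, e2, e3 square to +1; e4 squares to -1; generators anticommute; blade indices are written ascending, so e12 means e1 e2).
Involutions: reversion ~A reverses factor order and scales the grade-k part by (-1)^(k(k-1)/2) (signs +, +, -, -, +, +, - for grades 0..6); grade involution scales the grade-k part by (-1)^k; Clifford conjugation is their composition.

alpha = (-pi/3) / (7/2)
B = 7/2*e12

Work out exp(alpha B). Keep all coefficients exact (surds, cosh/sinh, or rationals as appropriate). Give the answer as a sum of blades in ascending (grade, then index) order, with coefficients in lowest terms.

B^2 = (7/2)^2*(e12)^2 = 49/4*(-1) = -49/4 (a basis 2-blade squares to minus the product of its generators' squares).
B^2 = -49/4 — the series telescopes trigonometrically here: l = 7/2, alpha*l = -pi/3, so exp(alpha B) = cos(-pi/3) + (sin(-pi/3)/(7/2))*B = 1/2 + (-sqrt(3)/7)*B.
Answer: 1/2 - sqrt(3)/2*e12


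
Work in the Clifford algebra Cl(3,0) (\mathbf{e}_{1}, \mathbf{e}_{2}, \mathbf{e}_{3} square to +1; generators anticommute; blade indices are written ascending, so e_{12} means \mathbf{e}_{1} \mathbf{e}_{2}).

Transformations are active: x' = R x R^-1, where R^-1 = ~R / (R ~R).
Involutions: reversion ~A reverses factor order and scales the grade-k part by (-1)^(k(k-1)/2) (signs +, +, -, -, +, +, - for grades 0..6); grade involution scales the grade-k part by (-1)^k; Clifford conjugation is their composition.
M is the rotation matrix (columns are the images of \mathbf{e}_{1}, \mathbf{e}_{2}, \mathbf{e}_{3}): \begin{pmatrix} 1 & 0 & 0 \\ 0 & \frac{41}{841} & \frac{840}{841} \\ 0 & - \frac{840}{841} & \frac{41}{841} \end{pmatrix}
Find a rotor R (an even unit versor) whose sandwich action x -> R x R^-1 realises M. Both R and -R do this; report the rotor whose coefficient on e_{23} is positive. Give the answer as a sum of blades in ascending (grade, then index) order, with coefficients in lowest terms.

Method: write R = a + b12*e_{12} + b13*e_{13} + b23*e_{23} with a^2 + b12^2 + b13^2 + b23^2 = 1 (so R^-1 = ~R). Expanding the columns R e_j ~R gives tr M = 4a^2 - 1 and, from the antisymmetric part, M21 - M12 = -4a*b12, M13 - M31 = 4a*b13, M32 - M23 = -4a*b23.
Here tr M = \frac{923}{841}, so a^2 = (1 + tr M)/4 = \frac{441}{841} and a = ±\frac{21}{29}. Taking a = \frac{21}{29}: M21 - M12 = 0, M13 - M31 = 0, M32 - M23 = -\frac{1680}{841}, giving b12 = 0, b13 = 0, b23 = \frac{20}{29}, i.e. R = \frac{21}{29} + \frac{20}{29} e_{23}.
Its e_{23} coefficient is already positive.
Answer: \frac{21}{29} + \frac{20}{29} e_{23}. Note: both R and -R realise this M (trace \frac{923}{841}); the covering map identifies them, and the e_{23}-coefficient sign is the tie-breaker.


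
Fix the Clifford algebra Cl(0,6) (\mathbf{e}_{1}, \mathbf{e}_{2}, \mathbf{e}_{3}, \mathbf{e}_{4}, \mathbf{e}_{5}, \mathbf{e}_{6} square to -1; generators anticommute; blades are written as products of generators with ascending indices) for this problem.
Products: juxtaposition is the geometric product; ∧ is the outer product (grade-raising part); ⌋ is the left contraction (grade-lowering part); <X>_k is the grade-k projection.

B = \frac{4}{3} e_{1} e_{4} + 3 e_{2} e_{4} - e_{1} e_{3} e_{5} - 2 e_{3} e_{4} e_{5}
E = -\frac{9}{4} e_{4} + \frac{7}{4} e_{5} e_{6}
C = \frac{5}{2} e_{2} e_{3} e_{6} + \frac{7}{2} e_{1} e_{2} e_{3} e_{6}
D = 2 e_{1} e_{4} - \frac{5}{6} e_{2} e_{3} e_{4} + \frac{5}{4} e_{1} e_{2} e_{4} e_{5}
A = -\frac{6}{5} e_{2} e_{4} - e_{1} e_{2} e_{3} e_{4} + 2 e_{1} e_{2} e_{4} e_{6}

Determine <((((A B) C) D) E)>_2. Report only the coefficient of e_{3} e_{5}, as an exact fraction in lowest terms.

step 1: \frac{18}{5} + \frac{8}{5} e_{1} e_{2} - 3 e_{1} e_{3} - 6 e_{1} e_{6} + \frac{4}{3} e_{2} e_{3} + \frac{8}{3} e_{2} e_{6} - 2 e_{1} e_{2} e_{5} + \frac{12}{5} e_{2} e_{3} e_{5} + e_{2} e_{4} e_{5} - \frac{6}{5} e_{1} e_{2} e_{3} e_{4} e_{5} + 4 e_{1} e_{2} e_{3} e_{5} e_{6} + 2 e_{2} e_{3} e_{4} e_{5} e_{6}
step 2: \frac{20}{3} e_{3} - 14 e_{5} - \frac{10}{3} e_{6} + \frac{28}{3} e_{1} e_{3} + 10 e_{1} e_{5} - \frac{14}{3} e_{1} e_{6} + 21 e_{2} e_{3} - \frac{21}{2} e_{2} e_{6} - \frac{28}{5} e_{3} e_{6} + 5 e_{4} e_{5} - 6 e_{5} e_{6} + 15 e_{1} e_{2} e_{3} - \frac{15}{2} e_{1} e_{2} e_{6} - 4 e_{1} e_{3} e_{6} - 7 e_{1} e_{4} e_{5} + \frac{42}{5} e_{1} e_{5} e_{6} + 9 e_{2} e_{3} e_{6} - 7 e_{3} e_{5} e_{6} - \frac{21}{5} e_{4} e_{5} e_{6} + \frac{63}{5} e_{1} e_{2} e_{3} e_{6} + 5 e_{1} e_{3} e_{5} e_{6} + 3 e_{1} e_{4} e_{5} e_{6} - \frac{5}{2} e_{3} e_{4} e_{5} e_{6} + \frac{7}{2} e_{1} e_{3} e_{4} e_{5} e_{6}
step 3: -\frac{35}{4} e_{2} + \frac{35}{2} e_{4} + 14 e_{5} - \frac{25}{4} e_{1} e_{2} + \frac{25}{2} e_{1} e_{4} + 10 e_{1} e_{5} - \frac{325}{18} e_{2} e_{4} + \frac{15}{4} e_{2} e_{6} + \frac{56}{3} e_{3} e_{4} - 20 e_{4} e_{5} + \frac{11}{6} e_{4} e_{6} - 6 e_{5} e_{6} - \frac{455}{18} e_{1} e_{2} e_{4} + \frac{21}{4} e_{1} e_{2} e_{6} - \frac{40}{3} e_{1} e_{3} e_{4} - 28 e_{1} e_{4} e_{5} - \frac{103}{6} e_{1} e_{4} e_{6} - \frac{42}{5} e_{1} e_{5} e_{6} - 30 e_{2} e_{3} e_{4} - \frac{25}{6} e_{2} e_{3} e_{5} + \frac{35}{8} e_{2} e_{3} e_{6} - \frac{181}{6} e_{2} e_{4} e_{6} - \frac{25}{12} e_{2} e_{5} e_{6} - \frac{75}{4} e_{3} e_{4} e_{5} + \frac{3}{4} e_{3} e_{4} e_{6} + 7 e_{3} e_{5} e_{6} - \frac{297}{40} e_{4} e_{5} e_{6} + 42 e_{1} e_{2} e_{3} e_{4} + \frac{35}{6} e_{1} e_{2} e_{3} e_{5} + \frac{25}{8} e_{1} e_{2} e_{3} e_{6} + \frac{61}{6} e_{1} e_{2} e_{4} e_{6} + \frac{35}{12} e_{1} e_{2} e_{5} e_{6} + \frac{105}{4} e_{1} e_{3} e_{4} e_{5} + \frac{349}{20} e_{1} e_{3} e_{4} e_{6} + 5 e_{1} e_{3} e_{5} e_{6} - \frac{201}{8} e_{1} e_{4} e_{5} e_{6} - \frac{70}{3} e_{2} e_{3} e_{4} e_{5} - \frac{6161}{180} e_{2} e_{3} e_{4} e_{6} - \frac{7}{2} e_{2} e_{3} e_{5} e_{6} + \frac{35}{3} e_{2} e_{4} e_{5} e_{6} - \frac{23}{4} e_{3} e_{4} e_{5} e_{6} + \frac{50}{3} e_{1} e_{2} e_{3} e_{4} e_{5} + \frac{193}{36} e_{1} e_{2} e_{3} e_{4} e_{6} + \frac{5}{2} e_{1} e_{2} e_{3} e_{5} e_{6} - \frac{25}{3} e_{1} e_{2} e_{4} e_{5} e_{6} + \frac{101}{4} e_{1} e_{3} e_{4} e_{5} e_{6} + 10 e_{2} e_{3} e_{4} e_{5} e_{6} - 14 e_{1} e_{2} e_{3} e_{4} e_{5} e_{6}
step 4: \frac{399}{8} + \frac{1713}{40} e_{1} - \frac{1775}{48} e_{2} + \frac{119}{4} e_{3} + \frac{2079}{160} e_{4} + 45 e_{5} - \frac{229}{8} e_{6} - \frac{2975}{48} e_{1} e_{2} - \frac{155}{4} e_{1} e_{3} + \frac{1407}{32} e_{1} e_{4} + 63 e_{1} e_{5} + \frac{169}{8} e_{1} e_{6} - \frac{491}{8} e_{2} e_{3} - \frac{35}{48} e_{2} e_{4} + \frac{105}{16} e_{2} e_{5} + \frac{543}{8} e_{2} e_{6} + \frac{161}{16} e_{3} e_{4} + \frac{675}{16} e_{3} e_{5} - \frac{27}{16} e_{3} e_{6} + \frac{833}{24} e_{4} e_{5} + 35 e_{4} e_{6} - \frac{2673}{160} e_{5} e_{6} + \frac{721}{8} e_{1} e_{2} e_{3} + \frac{1375}{48} e_{1} e_{2} e_{4} + \frac{147}{16} e_{1} e_{2} e_{5} - \frac{183}{8} e_{1} e_{2} e_{6} - \frac{707}{16} e_{1} e_{3} e_{4} - \frac{945}{16} e_{1} e_{3} e_{5} - \frac{3141}{80} e_{1} e_{3} e_{6} - \frac{181}{24} e_{1} e_{4} e_{5} + 49 e_{1} e_{4} e_{6} - \frac{1809}{32} e_{1} e_{5} e_{6} - \frac{35}{2} e_{2} e_{3} e_{4} + \frac{1925}{32} e_{2} e_{3} e_{5} + \frac{20233}{240} e_{2} e_{3} e_{6} - \frac{1267}{24} e_{2} e_{4} e_{5} + \frac{135}{16} e_{2} e_{4} e_{6} + \frac{175}{16} e_{2} e_{5} e_{6} + \frac{21}{16} e_{3} e_{4} e_{5} + \frac{525}{16} e_{3} e_{4} e_{6} - \frac{207}{16} e_{3} e_{5} e_{6} + \frac{353}{8} e_{4} e_{5} e_{6} + \frac{49}{2} e_{1} e_{2} e_{3} e_{4} - \frac{1025}{32} e_{1} e_{2} e_{3} e_{5} - \frac{1069}{48} e_{1} e_{2} e_{3} e_{6} + \frac{427}{24} e_{1} e_{2} e_{4} e_{5} + \frac{189}{16} e_{1} e_{2} e_{4} e_{6} - \frac{475}{16} e_{1} e_{2} e_{5} e_{6} + \frac{2443}{80} e_{1} e_{3} e_{4} e_{5} - \frac{735}{16} e_{1} e_{3} e_{4} e_{6} + \frac{909}{16} e_{1} e_{3} e_{5} e_{6} + \frac{1631}{40} e_{1} e_{4} e_{5} e_{6} - \frac{49877}{720} e_{2} e_{3} e_{4} e_{5} + \frac{4865}{96} e_{2} e_{3} e_{4} e_{6} + \frac{45}{2} e_{2} e_{3} e_{5} e_{6} - \frac{3875}{144} e_{2} e_{4} e_{5} e_{6} + \frac{203}{12} e_{3} e_{4} e_{5} e_{6} + \frac{3241}{144} e_{1} e_{2} e_{3} e_{4} e_{5} - \frac{2125}{96} e_{1} e_{2} e_{3} e_{4} e_{6} - \frac{63}{2} e_{1} e_{2} e_{3} e_{5} e_{6} - \frac{7315}{144} e_{1} e_{2} e_{4} e_{5} e_{6} - \frac{415}{12} e_{1} e_{3} e_{4} e_{5} e_{6} - \frac{357}{8} e_{2} e_{3} e_{4} e_{5} e_{6} + \frac{543}{8} e_{1} e_{2} e_{3} e_{4} e_{5} e_{6}
step 5: -\frac{2975}{48} e_{1} e_{2} - \frac{155}{4} e_{1} e_{3} + \frac{1407}{32} e_{1} e_{4} + 63 e_{1} e_{5} + \frac{169}{8} e_{1} e_{6} - \frac{491}{8} e_{2} e_{3} - \frac{35}{48} e_{2} e_{4} + \frac{105}{16} e_{2} e_{5} + \frac{543}{8} e_{2} e_{6} + \frac{161}{16} e_{3} e_{4} + \frac{675}{16} e_{3} e_{5} - \frac{27}{16} e_{3} e_{6} + \frac{833}{24} e_{4} e_{5} + 35 e_{4} e_{6} - \frac{2673}{160} e_{5} e_{6}
Answer: \frac{675}{16}


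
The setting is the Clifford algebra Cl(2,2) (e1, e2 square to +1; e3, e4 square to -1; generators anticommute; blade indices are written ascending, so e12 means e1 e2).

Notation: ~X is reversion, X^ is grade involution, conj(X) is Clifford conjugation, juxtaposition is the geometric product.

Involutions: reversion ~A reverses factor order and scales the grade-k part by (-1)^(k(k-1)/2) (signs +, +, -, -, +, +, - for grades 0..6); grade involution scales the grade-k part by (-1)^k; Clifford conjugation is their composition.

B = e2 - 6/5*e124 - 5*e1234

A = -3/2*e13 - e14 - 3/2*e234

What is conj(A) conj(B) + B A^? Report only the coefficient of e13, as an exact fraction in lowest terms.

first term: 15/2*e1 + 6/5*e2 + 9/5*e13 - 5*e23 + 15/2*e24 + 3/2*e34 + 3/2*e123 + e124 - 9/5*e234
second term: 15/2*e1 - 6/5*e2 + 9/5*e13 + 5*e23 - 15/2*e24 + 3/2*e34 + 3/2*e123 + e124 - 9/5*e234
Answer: 18/5


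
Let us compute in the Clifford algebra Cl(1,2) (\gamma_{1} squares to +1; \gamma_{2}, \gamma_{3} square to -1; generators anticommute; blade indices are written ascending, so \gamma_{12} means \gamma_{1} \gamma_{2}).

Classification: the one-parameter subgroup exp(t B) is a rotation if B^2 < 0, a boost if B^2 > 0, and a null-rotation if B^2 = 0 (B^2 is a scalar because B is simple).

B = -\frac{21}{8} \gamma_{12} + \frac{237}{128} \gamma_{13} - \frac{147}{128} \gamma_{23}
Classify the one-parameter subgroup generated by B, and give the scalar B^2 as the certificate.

B^2 term by term: the squares give (-\frac{21}{8})^2*(\gamma_{12})^2 + (\frac{237}{128})^2*(\gamma_{13})^2 + (-\frac{147}{128})^2*(\gamma_{23})^2 = \frac{441}{64}*(+1) + \frac{56169}{16384}*(+1) + \frac{21609}{16384}*(-1) = 9 (each basis 2-blade squares to minus the product of its generators' squares); cross terms between blades sharing an index anticommute and cancel. So B^2 = 9.
Answer: boost, certificate B^2 = 9. Certificate logic: 9 is a conjugation-invariant scalar, so its sign fixes rotation versus boost versus null-rotation outright.


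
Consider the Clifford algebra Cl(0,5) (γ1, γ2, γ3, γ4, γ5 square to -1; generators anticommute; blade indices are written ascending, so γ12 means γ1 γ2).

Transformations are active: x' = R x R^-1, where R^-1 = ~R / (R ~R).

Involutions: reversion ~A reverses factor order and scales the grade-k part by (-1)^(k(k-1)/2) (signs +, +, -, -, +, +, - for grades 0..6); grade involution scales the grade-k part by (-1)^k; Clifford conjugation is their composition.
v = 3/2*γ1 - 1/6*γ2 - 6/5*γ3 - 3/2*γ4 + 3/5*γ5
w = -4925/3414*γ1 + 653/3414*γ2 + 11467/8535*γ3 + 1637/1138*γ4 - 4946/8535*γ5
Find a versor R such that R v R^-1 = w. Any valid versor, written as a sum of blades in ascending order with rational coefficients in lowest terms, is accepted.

Key observation: q(v) = q(w) = -1139/180 (sandwiches preserve the norm), so R = v + w = 98/1707*γ1 + 14/569*γ2 + 245/1707*γ3 - 35/569*γ4 + 35/1707*γ5 works whenever it is invertible — the component of v along it is kept and (v - w)/2 reverses, sending v to w.
Answer: 98/1707*γ1 + 14/569*γ2 + 245/1707*γ3 - 35/569*γ4 + 35/1707*γ5


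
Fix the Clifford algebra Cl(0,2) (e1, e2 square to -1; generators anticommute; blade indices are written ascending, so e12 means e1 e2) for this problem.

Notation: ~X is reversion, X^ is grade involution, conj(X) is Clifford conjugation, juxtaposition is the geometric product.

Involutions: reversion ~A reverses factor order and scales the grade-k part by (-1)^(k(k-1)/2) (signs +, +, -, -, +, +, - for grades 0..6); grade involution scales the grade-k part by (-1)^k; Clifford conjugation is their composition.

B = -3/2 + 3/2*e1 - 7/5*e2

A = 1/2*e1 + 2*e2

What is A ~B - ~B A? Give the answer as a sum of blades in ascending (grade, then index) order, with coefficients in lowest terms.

first term: 41/20 - 3/4*e1 - 3*e2 - 37/10*e12
second term: 41/20 - 3/4*e1 - 3*e2 + 37/10*e12
Answer: -37/5*e12


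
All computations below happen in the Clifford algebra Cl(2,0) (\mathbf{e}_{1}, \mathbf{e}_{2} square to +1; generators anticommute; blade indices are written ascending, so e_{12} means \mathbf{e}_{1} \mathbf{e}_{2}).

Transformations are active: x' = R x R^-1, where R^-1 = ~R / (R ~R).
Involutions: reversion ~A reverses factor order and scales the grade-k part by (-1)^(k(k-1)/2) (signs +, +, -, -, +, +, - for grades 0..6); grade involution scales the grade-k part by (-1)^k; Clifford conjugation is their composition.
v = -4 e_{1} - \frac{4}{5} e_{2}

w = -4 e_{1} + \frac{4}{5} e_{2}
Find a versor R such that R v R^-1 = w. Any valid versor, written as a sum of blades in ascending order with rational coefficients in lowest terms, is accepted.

Since q(v) = q(w) = \frac{416}{25}, the sum R = v + w = -8 e_{1} does the job whenever invertible.
Answer: -8 e_{1}


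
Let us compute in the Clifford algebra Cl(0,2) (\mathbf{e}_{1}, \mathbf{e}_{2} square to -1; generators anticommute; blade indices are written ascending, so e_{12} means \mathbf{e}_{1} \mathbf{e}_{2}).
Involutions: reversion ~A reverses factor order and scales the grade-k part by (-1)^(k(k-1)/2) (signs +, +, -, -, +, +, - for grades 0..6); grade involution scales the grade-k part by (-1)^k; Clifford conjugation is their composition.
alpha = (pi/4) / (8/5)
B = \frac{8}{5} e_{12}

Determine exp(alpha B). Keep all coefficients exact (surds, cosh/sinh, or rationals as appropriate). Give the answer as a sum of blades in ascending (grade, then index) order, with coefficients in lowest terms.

B^2 = (\frac{8}{5})^2*(e_{12})^2 = \frac{64}{25}*(-1) = -\frac{64}{25} (a basis 2-blade squares to minus the product of its generators' squares).
B^2 = -\frac{64}{25} — B^2 < 0, so the exponential closes trigonometrically: l = \frac{8}{5}, alpha*l = \frac{\pi}{4}, so exp(alpha B) = cos(\frac{\pi}{4}) + (sin(\frac{\pi}{4})/(\frac{8}{5}))*B = \frac{\sqrt{2}}{2} + (\frac{5 \sqrt{2}}{16})*B.
Answer: \frac{\sqrt{2}}{2} + \frac{\sqrt{2}}{2} e_{12}


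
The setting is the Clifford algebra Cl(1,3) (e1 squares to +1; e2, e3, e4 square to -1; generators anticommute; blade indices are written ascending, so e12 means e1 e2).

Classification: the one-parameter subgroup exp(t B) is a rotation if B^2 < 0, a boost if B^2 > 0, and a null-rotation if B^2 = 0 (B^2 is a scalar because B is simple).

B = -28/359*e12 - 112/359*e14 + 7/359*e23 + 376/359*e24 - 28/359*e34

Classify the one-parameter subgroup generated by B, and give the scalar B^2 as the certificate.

B^2 term by term: the squares give (-28/359)^2*(e12)^2 + (-112/359)^2*(e14)^2 + (7/359)^2*(e23)^2 + (376/359)^2*(e24)^2 + (-28/359)^2*(e34)^2 = 784/128881*(+1) + 12544/128881*(+1) + 49/128881*(-1) + 141376/128881*(-1) + 784/128881*(-1) = -1 (each basis 2-blade squares to minus the product of its generators' squares); cross terms between blades sharing an index anticommute and cancel; the commuting (index-disjoint) pairs give grade-4 terms 2*c*c'*(blade product), which cancel blade by blade — e1234: 1568/128881 - 1568/128881 = 0 — confirming B is simple. So B^2 = -1.
Answer: rotation, certificate B^2 = -1. Check the certificate: B^2 = -1, and that sign is decisive whatever form B takes.


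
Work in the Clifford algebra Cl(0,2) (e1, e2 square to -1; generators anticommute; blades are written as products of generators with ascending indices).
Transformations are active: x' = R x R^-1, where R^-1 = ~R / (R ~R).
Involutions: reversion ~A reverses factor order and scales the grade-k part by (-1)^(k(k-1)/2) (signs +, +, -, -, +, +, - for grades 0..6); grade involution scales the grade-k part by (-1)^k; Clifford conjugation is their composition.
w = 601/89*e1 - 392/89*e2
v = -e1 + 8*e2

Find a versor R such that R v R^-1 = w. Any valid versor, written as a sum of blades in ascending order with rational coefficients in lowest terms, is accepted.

Why this works: both vectors square to -65, so q(v) = q(w) and R = v + w = 512/89*e1 + 320/89*e2 carries v to w — its own direction survives, the complement (v - w)/2 flips.
Answer: 512/89*e1 + 320/89*e2


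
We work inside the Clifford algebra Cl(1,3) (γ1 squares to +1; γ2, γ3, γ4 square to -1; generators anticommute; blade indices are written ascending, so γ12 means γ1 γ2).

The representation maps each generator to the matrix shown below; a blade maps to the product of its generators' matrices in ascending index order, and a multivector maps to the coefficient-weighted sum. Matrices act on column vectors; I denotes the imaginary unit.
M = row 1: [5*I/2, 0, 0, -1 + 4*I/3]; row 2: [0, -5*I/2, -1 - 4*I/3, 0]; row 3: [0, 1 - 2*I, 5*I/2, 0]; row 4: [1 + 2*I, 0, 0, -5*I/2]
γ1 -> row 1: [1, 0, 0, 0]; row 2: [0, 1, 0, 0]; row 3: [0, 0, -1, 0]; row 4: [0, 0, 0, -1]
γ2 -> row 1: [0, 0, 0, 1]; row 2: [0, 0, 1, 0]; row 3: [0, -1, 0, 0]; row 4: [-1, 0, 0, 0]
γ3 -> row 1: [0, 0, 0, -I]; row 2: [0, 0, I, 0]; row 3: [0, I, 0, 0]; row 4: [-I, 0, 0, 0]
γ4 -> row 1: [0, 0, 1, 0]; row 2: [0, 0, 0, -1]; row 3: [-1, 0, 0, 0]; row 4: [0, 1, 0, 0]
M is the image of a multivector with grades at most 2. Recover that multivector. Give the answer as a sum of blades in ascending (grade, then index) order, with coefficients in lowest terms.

Method: the blade images are trace-orthogonal — tr(rho(e_A) rho(e_B)^-1) = 4 if A = B and 0 otherwise — and rho(e_A)^-1 = (e_A)^2 * rho(e_A) with (e_A)^2 = +1 or -1, so the coefficient of e_A in the preimage is (e_A)^2 * tr(M rho(e_A))/4.
Nonzero projections over blades of grade <= 2: γ2: (γ2)^2 = -1, tr(M rho(γ2)) = 4, coefficient -1; γ3: (γ3)^2 = -1, tr(M rho(γ3)) = 20/3, coefficient -5/3; γ13: (γ13)^2 = +1, tr(M rho(γ13)) = 4/3, coefficient 1/3; γ23: (γ23)^2 = -1, tr(M rho(γ23)) = 10, coefficient -5/2. Every other blade of grade <= 2 projects to 0.
Answer: -γ2 - 5/3*γ3 + 1/3*γ13 - 5/2*γ23


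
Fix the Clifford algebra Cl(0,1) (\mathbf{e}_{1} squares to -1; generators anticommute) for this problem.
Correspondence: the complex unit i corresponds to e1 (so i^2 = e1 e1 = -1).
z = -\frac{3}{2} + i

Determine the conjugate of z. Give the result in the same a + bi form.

In blades: z = -\frac{3}{2} + e_{1}.
Conjugation here is Clifford conjugation: the scalar is fixed and the grade-1 and grade-2 blades all flip sign, giving -\frac{3}{2} - e_{1}; translating back:
Answer: -\frac{3}{2} - i


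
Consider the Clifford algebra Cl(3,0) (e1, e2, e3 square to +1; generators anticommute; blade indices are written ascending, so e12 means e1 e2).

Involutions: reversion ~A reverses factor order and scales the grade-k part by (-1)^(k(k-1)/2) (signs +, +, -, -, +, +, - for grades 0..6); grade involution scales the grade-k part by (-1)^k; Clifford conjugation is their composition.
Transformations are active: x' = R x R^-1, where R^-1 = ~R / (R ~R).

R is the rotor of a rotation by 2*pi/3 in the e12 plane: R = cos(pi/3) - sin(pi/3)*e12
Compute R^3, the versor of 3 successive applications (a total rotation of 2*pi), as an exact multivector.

The rotor phase is half the rotation angle and phases add under composition, so 3 steps in the e12 plane accumulate phase 3*(pi/3) = pi: R^3 = cos(pi) - sin(pi)*e12.
cos(pi) = -1 and sin(pi) = 0, so R^3 = -1. The total rotation 2*pi is 1 full turn, so every vector returns to itself, yet the rotor is -1, on the OTHER sheet of the double cover (an odd number of 2*pi turns).
Answer: -1


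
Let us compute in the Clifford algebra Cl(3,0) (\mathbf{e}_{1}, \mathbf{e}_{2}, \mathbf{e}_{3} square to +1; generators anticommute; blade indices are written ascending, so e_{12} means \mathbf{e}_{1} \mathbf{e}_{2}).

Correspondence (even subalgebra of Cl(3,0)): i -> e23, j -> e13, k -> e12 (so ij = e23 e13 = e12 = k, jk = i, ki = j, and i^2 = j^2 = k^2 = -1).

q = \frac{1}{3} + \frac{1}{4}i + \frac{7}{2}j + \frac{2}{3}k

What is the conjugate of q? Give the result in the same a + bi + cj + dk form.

In blades: q = \frac{1}{3} + \frac{2}{3} e_{12} + \frac{7}{2} e_{13} + \frac{1}{4} e_{23}.
Quaternion conjugation is reversion on the even subalgebra: the scalar is fixed and every grade-2 blade flips sign, giving \frac{1}{3} - \frac{2}{3} e_{12} - \frac{7}{2} e_{13} - \frac{1}{4} e_{23}; translating back:
Answer: \frac{1}{3} - \frac{1}{4}i - \frac{7}{2}j - \frac{2}{3}k


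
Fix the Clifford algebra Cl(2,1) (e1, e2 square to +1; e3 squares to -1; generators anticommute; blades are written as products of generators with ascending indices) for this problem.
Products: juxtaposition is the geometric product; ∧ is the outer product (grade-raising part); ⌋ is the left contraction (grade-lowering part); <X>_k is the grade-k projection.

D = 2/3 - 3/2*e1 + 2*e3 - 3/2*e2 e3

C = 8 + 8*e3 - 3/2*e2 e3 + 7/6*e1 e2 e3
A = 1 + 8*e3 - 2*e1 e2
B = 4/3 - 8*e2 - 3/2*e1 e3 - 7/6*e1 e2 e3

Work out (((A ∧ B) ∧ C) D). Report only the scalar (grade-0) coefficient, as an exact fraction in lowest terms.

step 1: 4/3 - 8*e2 + 32/3*e3 - 8/3*e1 e2 - 3/2*e1 e3 + 64*e2 e3 - 7/6*e1 e2 e3
step 2: 32/3 - 64*e2 + 96*e3 - 64/3*e1 e2 - 12*e1 e3 + 446*e2 e3 - 262/9*e1 e2 e3
step 3: -7685/9 + 155/3*e1 - 3332/3*e2 + 490/3*e3 - 34*e1 e2 + 168*e1 e3 + 197*e2 e3 - 19739/27*e1 e2 e3
Answer: -7685/9


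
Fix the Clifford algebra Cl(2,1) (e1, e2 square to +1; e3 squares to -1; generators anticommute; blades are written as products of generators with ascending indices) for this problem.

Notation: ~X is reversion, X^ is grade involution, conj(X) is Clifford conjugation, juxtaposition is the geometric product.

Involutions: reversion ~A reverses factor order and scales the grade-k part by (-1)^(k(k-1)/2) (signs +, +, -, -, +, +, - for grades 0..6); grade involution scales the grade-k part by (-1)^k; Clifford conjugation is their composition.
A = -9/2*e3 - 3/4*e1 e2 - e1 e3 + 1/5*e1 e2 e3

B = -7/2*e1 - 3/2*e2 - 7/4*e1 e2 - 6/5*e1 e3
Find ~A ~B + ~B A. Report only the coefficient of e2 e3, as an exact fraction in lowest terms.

first term: -9/80 - 261/40*e1 + 573/200*e2 + 77/20*e3 - 321/20*e1 e3 - 26/5*e2 e3 - 51/8*e1 e2 e3
second term: 9/80 + 171/40*e1 + 477/200*e2 + 63/20*e3 + 321/20*e1 e3 + 69/10*e2 e3 - 75/8*e1 e2 e3
Answer: 17/10


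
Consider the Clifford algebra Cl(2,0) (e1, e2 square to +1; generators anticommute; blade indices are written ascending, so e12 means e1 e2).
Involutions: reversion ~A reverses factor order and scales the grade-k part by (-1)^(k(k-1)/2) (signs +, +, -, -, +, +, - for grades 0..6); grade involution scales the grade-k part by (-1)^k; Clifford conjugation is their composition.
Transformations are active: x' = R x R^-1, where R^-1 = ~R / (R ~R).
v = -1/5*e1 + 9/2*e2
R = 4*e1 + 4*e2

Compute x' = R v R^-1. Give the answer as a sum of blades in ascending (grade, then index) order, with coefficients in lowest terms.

~R = 4*e1 + 4*e2, and R ~R = 32, so R^-1 = ~R / (32).
R v = 86/5 + 94/5*e12
Answer: 9/2*e1 - 1/5*e2


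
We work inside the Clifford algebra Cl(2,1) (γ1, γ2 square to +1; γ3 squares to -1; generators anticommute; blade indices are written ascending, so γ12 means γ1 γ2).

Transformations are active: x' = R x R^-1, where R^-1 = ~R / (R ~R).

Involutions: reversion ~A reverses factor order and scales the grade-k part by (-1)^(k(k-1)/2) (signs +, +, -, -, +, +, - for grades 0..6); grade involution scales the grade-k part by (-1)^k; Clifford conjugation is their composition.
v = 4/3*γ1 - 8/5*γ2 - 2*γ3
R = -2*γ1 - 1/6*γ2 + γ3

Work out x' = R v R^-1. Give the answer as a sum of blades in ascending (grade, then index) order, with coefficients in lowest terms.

~R = -2*γ1 - 1/6*γ2 + γ3, and R ~R = 109/36, so R^-1 = ~R / (109/36).
R v = -2/5 + 154/45*γ12 + 8/3*γ13 + 29/15*γ23
Answer: -1316/1635*γ1 + 896/545*γ2 + 946/545*γ3


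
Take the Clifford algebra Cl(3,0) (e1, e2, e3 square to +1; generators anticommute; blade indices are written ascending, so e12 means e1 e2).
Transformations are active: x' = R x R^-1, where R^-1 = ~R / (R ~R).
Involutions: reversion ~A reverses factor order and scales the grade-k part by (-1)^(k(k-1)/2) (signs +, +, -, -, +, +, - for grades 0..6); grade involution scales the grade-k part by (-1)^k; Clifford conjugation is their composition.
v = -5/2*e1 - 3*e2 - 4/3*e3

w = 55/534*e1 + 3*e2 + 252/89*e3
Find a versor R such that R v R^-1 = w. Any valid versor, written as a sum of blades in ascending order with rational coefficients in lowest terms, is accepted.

Since q(v) = q(w) = 613/36, the sum R = v + w = -640/267*e1 + 400/267*e3 does the job whenever invertible.
Answer: -640/267*e1 + 400/267*e3


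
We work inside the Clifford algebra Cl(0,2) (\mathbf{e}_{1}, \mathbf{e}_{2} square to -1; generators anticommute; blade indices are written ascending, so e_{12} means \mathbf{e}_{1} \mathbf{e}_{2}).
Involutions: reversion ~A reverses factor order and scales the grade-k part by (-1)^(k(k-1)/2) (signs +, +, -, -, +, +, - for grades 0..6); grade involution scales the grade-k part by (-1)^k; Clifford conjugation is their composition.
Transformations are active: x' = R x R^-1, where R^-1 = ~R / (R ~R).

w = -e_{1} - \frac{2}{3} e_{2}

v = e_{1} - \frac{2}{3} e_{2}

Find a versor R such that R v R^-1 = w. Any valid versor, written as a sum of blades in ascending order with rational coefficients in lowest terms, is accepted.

Here q(v) = q(w) = -\frac{13}{9}; the classical choice R = v + w = -\frac{4}{3} e_{2} then realises v -> w under the sandwich.
Answer: -\frac{4}{3} e_{2}


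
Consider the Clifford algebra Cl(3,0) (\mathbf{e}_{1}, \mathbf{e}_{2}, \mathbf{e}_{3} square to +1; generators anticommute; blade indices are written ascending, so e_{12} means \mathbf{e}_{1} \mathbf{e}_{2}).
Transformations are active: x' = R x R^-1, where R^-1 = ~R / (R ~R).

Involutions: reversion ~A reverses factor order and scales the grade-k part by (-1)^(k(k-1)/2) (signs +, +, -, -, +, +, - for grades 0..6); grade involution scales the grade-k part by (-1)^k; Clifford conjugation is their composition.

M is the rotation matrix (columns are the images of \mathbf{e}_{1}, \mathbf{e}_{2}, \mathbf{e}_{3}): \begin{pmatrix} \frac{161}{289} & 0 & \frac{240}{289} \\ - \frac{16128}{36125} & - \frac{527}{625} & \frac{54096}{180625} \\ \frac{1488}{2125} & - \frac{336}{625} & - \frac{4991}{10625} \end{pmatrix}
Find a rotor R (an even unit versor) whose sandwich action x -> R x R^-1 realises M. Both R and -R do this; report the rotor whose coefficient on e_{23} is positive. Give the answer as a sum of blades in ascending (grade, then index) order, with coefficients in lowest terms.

Method: write R = a + b12*e_{12} + b13*e_{13} + b23*e_{23} with a^2 + b12^2 + b13^2 + b23^2 = 1 (so R^-1 = ~R). Expanding the columns R e_j ~R gives tr M = 4a^2 - 1 and, from the antisymmetric part, M21 - M12 = -4a*b12, M13 - M31 = 4a*b13, M32 - M23 = -4a*b23.
Here tr M = -\frac{5461}{7225}, so a^2 = (1 + tr M)/4 = \frac{441}{7225} and a = ±\frac{21}{85}. Taking a = \frac{21}{85}: M21 - M12 = -\frac{16128}{36125}, M13 - M31 = \frac{4704}{36125}, M32 - M23 = -\frac{6048}{7225}, giving b12 = \frac{192}{425}, b13 = \frac{56}{425}, b23 = \frac{72}{85}, i.e. R = \frac{21}{85} + \frac{192}{425} e_{12} + \frac{56}{425} e_{13} + \frac{72}{85} e_{23}.
Its e_{23} coefficient is already positive.
Answer: \frac{21}{85} + \frac{192}{425} e_{12} + \frac{56}{425} e_{13} + \frac{72}{85} e_{23}. Recall the cover is two-to-one: with M of trace -\frac{5461}{7225}, both preimages act alike, and the stated e_{23} sign chooses the sheet.


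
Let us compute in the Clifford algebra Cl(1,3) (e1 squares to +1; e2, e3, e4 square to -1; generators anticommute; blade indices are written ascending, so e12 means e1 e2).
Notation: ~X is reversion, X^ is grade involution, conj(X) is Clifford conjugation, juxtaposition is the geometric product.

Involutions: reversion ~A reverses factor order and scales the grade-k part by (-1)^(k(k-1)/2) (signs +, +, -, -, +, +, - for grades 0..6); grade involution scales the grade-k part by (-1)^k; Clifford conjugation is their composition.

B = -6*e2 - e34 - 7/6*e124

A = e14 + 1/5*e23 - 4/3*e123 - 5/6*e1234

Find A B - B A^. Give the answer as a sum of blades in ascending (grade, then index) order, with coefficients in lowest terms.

first term: 7/6*e2 - 391/180*e3 - 5/6*e12 + 7*e13 + 1/5*e24 + 14/9*e34 + 14/3*e124 - 157/30*e134
second term: 7/6*e2 + 391/180*e3 - 5/6*e12 - 7*e13 - 1/5*e24 + 14/9*e34 + 14/3*e124 + 157/30*e134
Answer: -391/90*e3 + 14*e13 + 2/5*e24 - 157/15*e134


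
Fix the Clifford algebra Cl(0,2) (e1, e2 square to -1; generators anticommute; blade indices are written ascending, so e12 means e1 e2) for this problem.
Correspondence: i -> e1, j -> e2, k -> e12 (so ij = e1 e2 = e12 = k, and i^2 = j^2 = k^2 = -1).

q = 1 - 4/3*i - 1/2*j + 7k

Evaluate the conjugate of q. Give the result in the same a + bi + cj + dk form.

In blades: q = 1 - 4/3*e1 - 1/2*e2 + 7*e12.
Conjugation here is Clifford conjugation: the scalar is fixed and the grade-1 and grade-2 blades all flip sign, giving 1 + 4/3*e1 + 1/2*e2 - 7*e12; translating back:
Answer: 1 + 4/3*i + 1/2*j - 7k


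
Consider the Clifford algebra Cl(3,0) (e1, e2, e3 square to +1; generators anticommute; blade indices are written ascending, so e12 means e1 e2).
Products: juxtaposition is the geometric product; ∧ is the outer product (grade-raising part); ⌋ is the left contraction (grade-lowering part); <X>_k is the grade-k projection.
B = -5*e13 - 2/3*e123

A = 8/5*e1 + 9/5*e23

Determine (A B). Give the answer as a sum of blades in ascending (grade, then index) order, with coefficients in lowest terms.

step 1: 6/5*e1 - 8*e3 - 9*e12 - 16/15*e23
Answer: 6/5*e1 - 8*e3 - 9*e12 - 16/15*e23


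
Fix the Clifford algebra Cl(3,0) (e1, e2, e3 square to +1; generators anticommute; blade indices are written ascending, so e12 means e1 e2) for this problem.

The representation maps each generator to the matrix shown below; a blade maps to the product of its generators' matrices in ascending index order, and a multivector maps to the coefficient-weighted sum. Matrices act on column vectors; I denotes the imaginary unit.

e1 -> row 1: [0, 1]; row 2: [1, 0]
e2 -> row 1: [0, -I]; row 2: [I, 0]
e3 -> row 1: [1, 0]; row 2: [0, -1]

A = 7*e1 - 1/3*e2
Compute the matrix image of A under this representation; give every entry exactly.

M = (7)*rho(e1) + (-1/3)*rho(e2), summed entrywise:
Answer: row 1: [0, 7 + I/3]; row 2: [7 - I/3, 0]


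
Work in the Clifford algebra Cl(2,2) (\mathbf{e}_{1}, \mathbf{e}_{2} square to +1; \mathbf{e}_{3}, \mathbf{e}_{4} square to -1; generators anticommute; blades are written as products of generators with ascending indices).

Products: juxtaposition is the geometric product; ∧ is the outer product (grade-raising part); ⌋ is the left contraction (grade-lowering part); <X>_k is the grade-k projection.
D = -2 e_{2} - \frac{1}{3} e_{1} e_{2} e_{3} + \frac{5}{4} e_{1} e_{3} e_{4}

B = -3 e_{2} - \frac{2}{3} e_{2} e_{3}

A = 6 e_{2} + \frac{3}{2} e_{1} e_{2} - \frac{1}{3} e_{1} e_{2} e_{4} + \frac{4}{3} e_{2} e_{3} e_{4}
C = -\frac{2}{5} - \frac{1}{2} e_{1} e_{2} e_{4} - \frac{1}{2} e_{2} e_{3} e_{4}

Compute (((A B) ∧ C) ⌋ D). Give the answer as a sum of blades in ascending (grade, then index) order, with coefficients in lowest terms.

step 1: -18 - \frac{9}{2} e_{1} - 4 e_{3} - \frac{8}{9} e_{4} - e_{1} e_{3} - e_{1} e_{4} - 4 e_{3} e_{4} + \frac{2}{9} e_{1} e_{3} e_{4}
step 2: \frac{36}{5} + \frac{9}{5} e_{1} + \frac{8}{5} e_{3} + \frac{16}{45} e_{4} + \frac{2}{5} e_{1} e_{3} + \frac{2}{5} e_{1} e_{4} + \frac{8}{5} e_{3} e_{4} + 9 e_{1} e_{2} e_{4} - \frac{4}{45} e_{1} e_{3} e_{4} + 9 e_{2} e_{3} e_{4} + \frac{17}{4} e_{1} e_{2} e_{3} e_{4}
step 3: \frac{1}{9} - 2 e_{1} - \frac{214}{15} e_{2} - \frac{1}{2} e_{3} + \frac{1}{2} e_{4} + \frac{8}{15} e_{1} e_{2} - \frac{4}{9} e_{1} e_{3} + 2 e_{1} e_{4} - \frac{3}{5} e_{2} e_{3} + \frac{9}{4} e_{3} e_{4} - \frac{12}{5} e_{1} e_{2} e_{3} + 9 e_{1} e_{3} e_{4}
Answer: \frac{1}{9} - 2 e_{1} - \frac{214}{15} e_{2} - \frac{1}{2} e_{3} + \frac{1}{2} e_{4} + \frac{8}{15} e_{1} e_{2} - \frac{4}{9} e_{1} e_{3} + 2 e_{1} e_{4} - \frac{3}{5} e_{2} e_{3} + \frac{9}{4} e_{3} e_{4} - \frac{12}{5} e_{1} e_{2} e_{3} + 9 e_{1} e_{3} e_{4}


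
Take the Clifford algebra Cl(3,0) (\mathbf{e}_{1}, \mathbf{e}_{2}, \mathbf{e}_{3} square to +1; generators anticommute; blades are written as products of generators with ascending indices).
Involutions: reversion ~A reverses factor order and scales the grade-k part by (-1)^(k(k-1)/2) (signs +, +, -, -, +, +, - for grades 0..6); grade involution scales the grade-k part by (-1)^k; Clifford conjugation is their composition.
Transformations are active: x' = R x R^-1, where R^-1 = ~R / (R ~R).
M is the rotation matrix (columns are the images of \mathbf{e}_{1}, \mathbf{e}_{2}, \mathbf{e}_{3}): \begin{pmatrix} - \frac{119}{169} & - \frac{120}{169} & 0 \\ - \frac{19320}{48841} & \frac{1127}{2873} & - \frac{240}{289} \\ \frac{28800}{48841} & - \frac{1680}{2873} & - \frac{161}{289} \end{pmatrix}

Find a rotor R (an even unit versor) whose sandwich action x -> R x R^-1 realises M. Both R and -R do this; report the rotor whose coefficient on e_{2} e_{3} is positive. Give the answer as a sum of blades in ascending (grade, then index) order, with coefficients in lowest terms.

Method: write R = a + b12*e_{1} e_{2} + b13*e_{1} e_{3} + b23*e_{2} e_{3} with a^2 + b12^2 + b13^2 + b23^2 = 1 (so R^-1 = ~R). Expanding the columns R e_j ~R gives tr M = 4a^2 - 1 and, from the antisymmetric part, M21 - M12 = -4a*b12, M13 - M31 = 4a*b13, M32 - M23 = -4a*b23.
Here tr M = -\frac{42441}{48841}, so a^2 = (1 + tr M)/4 = \frac{1600}{48841} and a = ±\frac{40}{221}. Taking a = \frac{40}{221}: M21 - M12 = \frac{15360}{48841}, M13 - M31 = -\frac{28800}{48841}, M32 - M23 = \frac{12000}{48841}, giving b12 = -\frac{96}{221}, b13 = -\frac{180}{221}, b23 = -\frac{75}{221}, i.e. R = \frac{40}{221} - \frac{96}{221} e_{1} e_{2} - \frac{180}{221} e_{1} e_{3} - \frac{75}{221} e_{2} e_{3}.
Its e_{2} e_{3} coefficient is negative, so report the other preimage -R.
Answer: -\frac{40}{221} + \frac{96}{221} e_{1} e_{2} + \frac{180}{221} e_{1} e_{3} + \frac{75}{221} e_{2} e_{3}. Sheet selection: the two-to-one cover makes ±R indistinguishable at the matrix level (trace -\frac{42441}{48841}), so uniqueness comes from the required sign on e_{2} e_{3}.


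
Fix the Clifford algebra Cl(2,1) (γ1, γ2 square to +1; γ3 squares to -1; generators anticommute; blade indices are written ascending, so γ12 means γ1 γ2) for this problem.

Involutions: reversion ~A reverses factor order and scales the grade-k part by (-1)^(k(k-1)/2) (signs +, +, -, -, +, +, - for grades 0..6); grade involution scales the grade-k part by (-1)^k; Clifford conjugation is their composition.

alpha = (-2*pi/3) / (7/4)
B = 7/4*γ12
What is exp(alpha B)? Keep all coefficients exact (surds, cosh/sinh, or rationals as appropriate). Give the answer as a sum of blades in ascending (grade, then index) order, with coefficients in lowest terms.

B^2 = (7/4)^2*(γ12)^2 = 49/16*(-1) = -49/16 (a basis 2-blade squares to minus the product of its generators' squares).
B^2 = -49/16 — B^2 < 0, so the exponential closes trigonometrically: l = 7/4, alpha*l = -2*pi/3, so exp(alpha B) = cos(-2*pi/3) + (sin(-2*pi/3)/(7/4))*B = -1/2 + (-2*sqrt(3)/7)*B.
Answer: -1/2 - sqrt(3)/2*γ12


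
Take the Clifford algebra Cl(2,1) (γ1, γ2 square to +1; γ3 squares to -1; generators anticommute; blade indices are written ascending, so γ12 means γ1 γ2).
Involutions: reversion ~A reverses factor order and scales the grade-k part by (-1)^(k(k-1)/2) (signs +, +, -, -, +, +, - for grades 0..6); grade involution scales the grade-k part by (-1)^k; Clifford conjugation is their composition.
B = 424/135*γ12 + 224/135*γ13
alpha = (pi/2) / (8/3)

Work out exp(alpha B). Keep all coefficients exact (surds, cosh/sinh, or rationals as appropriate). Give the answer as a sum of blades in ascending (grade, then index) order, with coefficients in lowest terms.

B^2 term by term: the squares give (424/135)^2*(γ12)^2 + (224/135)^2*(γ13)^2 = 179776/18225*(-1) + 50176/18225*(+1) = -64/9 (each basis 2-blade squares to minus the product of its generators' squares); cross terms between blades sharing an index anticommute and cancel. So B^2 = -64/9.
B^2 = -64/9 — a negative square means the series sums to a rotation: l = 8/3, alpha*l = pi/2, so exp(alpha B) = cos(pi/2) + (sin(pi/2)/(8/3))*B = 0 + (3/8)*B.
Answer: 53/45*γ12 + 28/45*γ13


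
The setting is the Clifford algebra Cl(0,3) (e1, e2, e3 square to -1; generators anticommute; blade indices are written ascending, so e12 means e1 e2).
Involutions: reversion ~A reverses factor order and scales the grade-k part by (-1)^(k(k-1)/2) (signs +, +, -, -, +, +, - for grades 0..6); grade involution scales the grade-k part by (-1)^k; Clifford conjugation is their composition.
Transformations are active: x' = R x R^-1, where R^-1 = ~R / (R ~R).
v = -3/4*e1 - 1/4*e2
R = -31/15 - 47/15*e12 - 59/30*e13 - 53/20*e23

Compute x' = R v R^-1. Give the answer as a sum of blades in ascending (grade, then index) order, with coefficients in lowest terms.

~R = -31/15 + 47/15*e12 + 59/30*e13 + 53/20*e23, and R ~R = 1199/48, so R^-1 = ~R / (1199/48).
R v = 23/30*e1 + 43/15*e2 + 171/80*e3 + 359/240*e123
Answer: 1009/3300*e1 + 161/14388*e2 - 65552/89925*e3


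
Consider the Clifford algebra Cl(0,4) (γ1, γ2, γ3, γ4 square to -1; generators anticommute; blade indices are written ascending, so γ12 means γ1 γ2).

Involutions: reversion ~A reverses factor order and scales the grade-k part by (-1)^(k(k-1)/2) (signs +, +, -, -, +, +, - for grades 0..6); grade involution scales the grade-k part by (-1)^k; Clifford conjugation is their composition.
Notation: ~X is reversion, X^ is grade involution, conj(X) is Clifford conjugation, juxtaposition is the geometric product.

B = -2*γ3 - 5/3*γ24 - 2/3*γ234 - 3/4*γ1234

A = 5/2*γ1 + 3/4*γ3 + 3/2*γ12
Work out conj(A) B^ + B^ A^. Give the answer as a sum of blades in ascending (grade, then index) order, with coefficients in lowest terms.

first term: 3/2 - 5*γ13 - 5/2*γ14 - 1/2*γ24 - 9/8*γ34 - 3*γ123 + 173/48*γ124 + γ134 - 25/8*γ234 - 5/3*γ1234
second term: 3/2 + 5*γ13 - 5/2*γ14 - 1/2*γ24 + 9/8*γ34 + 3*γ123 + 227/48*γ124 + γ134 + 5/8*γ234 + 5/3*γ1234
Answer: 3 - 5*γ14 - γ24 + 25/3*γ124 + 2*γ134 - 5/2*γ234
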